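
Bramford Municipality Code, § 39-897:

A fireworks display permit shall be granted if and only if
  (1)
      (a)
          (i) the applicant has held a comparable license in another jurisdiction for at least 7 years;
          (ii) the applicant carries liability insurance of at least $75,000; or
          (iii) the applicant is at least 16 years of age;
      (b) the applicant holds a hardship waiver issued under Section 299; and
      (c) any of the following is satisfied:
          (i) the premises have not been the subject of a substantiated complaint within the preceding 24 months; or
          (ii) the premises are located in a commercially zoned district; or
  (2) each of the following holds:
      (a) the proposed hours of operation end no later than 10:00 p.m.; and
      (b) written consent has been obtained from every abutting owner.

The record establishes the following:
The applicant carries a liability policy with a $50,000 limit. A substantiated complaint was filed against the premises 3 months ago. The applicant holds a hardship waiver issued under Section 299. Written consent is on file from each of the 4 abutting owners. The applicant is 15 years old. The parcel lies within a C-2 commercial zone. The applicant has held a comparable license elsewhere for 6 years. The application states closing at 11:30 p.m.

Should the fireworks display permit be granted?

No — denied.

(i) prior license ≥ 7 yr — not satisfied.
(ii) insurance ≥ $75,000 — not satisfied.
(iii) age ≥ 16 — not met.
(a): F OR F OR F → false.
(b) hardship waiver — met.
(i) no complaint in 24 mo. — fails.
(ii) commercially zoned — met.
So (c) is satisfied (F OR T).
(1) = F AND T AND T = false.
(a) closes by 10 p.m. — not satisfied.
(b) all abutters consent — holds.
(2): F AND T → false.
Overall = F OR F = false.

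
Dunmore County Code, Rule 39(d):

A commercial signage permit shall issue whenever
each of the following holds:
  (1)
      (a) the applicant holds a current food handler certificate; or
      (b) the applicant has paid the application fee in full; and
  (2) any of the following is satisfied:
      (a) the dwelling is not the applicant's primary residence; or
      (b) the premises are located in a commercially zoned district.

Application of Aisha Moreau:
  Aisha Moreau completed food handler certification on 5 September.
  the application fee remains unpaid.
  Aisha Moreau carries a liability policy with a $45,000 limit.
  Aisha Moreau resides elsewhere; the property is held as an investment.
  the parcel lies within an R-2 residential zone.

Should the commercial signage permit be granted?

(a) food handler cert. — met.
(b) fee paid — not satisfied.
(1): T OR F → true.
(a) not (primary residence) — holds.
(b) commercially zoned — fails.
So (2) is satisfied (T OR F).
So Overall is satisfied (T AND T).

Yes — granted.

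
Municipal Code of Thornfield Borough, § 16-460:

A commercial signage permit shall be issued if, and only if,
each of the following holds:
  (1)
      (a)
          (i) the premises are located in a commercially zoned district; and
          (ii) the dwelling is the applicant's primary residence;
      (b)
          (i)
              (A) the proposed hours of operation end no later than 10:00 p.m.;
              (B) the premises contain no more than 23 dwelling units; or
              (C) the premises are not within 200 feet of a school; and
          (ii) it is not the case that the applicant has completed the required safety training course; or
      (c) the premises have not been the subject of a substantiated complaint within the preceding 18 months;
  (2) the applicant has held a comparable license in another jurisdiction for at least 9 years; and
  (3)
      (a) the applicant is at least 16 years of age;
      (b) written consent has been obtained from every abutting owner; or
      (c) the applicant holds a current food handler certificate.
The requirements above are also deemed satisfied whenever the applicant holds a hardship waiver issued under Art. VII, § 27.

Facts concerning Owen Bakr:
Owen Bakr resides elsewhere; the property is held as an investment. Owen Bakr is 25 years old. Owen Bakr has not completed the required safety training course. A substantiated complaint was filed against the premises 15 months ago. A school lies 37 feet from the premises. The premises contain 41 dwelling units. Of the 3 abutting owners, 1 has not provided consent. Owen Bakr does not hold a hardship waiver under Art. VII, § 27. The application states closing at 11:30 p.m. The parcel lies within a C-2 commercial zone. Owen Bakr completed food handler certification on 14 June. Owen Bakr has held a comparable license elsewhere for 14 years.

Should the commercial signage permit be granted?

No — denied.

(i) commercially zoned — holds.
(ii) primary residence — not satisfied.
(a): T AND F → false.
(A) closes by 10 p.m. — fails.
(B) ≤ 23 units — fails.
(C) ≥200 ft from school — not satisfied.
So (i) is not satisfied (F OR F OR F).
(ii) not (safety training) — met.
(b): F AND T → false.
(c) no complaint in 18 mo. — fails.
(1) = F OR F OR F = false.
(2) prior license ≥ 9 yr — met.
(a) age ≥ 16 — met.
(b) all abutters consent — not met.
(c) food handler cert. — holds.
(3) = T OR F OR T = true.
Overall = F AND T AND T = false.
Exception (hardship waiver) — not satisfied.
Result: main false OR exception false → false.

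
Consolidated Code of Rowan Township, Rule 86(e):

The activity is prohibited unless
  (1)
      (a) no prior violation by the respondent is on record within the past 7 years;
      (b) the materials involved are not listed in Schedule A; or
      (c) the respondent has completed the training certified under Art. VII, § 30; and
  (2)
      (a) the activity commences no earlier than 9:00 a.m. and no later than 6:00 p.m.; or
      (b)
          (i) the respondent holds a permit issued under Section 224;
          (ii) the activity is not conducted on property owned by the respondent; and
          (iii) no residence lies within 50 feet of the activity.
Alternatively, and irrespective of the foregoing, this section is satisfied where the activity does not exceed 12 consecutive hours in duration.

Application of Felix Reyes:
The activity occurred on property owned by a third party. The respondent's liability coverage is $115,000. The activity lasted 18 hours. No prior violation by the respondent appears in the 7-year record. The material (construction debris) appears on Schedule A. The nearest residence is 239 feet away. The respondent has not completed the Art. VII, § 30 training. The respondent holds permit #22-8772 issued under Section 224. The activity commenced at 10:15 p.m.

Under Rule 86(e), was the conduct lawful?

(a) no prior violation — satisfied.
(b) not (Schedule A material) — not satisfied.
(c) training certified — not satisfied.
(1): T OR F OR F → true.
(a) start within hours — fails.
(i) holds permit — holds.
(ii) not (own property) — holds.
(iii) no residence in 50 ft — satisfied.
(b) = T AND T AND T = true.
So (2) is satisfied (F OR T).
Overall: T AND T → true.
Exception (≤ 12 hrs duration) — not satisfied.
Result: main true OR exception false → true.

Yes — lawful.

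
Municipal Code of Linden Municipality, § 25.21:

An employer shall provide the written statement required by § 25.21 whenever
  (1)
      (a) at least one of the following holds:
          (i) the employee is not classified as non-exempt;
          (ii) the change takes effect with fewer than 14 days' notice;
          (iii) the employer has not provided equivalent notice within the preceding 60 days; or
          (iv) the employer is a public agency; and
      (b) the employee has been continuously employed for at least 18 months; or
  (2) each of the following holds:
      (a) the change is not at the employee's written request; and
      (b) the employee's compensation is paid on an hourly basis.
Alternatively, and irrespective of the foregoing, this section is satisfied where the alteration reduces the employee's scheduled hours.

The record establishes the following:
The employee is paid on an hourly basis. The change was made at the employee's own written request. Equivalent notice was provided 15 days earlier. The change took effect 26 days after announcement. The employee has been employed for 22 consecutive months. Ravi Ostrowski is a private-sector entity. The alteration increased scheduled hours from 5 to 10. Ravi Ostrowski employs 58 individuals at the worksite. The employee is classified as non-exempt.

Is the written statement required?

(i) not (non-exempt) — fails.
(ii) < 14 days' notice — not satisfied.
(iii) no recent notice — not satisfied.
(iv) public agency — fails.
So (a) is not satisfied (F OR F OR F OR F).
(b) tenure ≥ 18 mo. — satisfied.
So (1) is not satisfied (F AND T).
(a) not employee-requested — fails.
(b) hourly-paid — met.
So (2) is not satisfied (F AND T).
Overall = F OR F = false.
Exception (hours reduced) — not satisfied.
Result: main false OR exception false → false.

No — not required.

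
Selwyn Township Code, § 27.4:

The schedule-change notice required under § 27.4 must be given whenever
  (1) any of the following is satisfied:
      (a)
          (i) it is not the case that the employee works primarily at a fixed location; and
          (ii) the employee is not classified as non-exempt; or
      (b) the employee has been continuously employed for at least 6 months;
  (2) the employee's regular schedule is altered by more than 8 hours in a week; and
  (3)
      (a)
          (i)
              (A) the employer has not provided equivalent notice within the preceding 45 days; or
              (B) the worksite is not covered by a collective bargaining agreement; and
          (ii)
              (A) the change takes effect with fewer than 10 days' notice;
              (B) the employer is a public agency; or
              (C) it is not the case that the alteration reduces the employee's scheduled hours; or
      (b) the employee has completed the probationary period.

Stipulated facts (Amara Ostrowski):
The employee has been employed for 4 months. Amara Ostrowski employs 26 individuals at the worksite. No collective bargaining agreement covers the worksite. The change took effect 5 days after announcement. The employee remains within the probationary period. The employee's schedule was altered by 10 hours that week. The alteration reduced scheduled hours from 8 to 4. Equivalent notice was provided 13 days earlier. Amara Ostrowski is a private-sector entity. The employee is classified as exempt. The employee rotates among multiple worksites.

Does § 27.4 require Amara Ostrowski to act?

(i) not (fixed location) — satisfied.
(ii) not (non-exempt) — satisfied.
(a) = T AND T = true.
(b) tenure ≥ 6 mo. — not met.
(1): T OR F → true.
(2) schedule shift > 8h — met.
(A) no recent notice — fails.
(B) no CBA — met.
(i): F OR T → true.
(A) < 10 days' notice — satisfied.
(B) public agency — fails.
(C) not (hours reduced) — not satisfied.
So (ii) is satisfied (T OR F OR F).
So (a) is satisfied (T AND T).
(b) past probation — not met.
(3): T OR F → true.
So Overall is satisfied (T AND T AND T).

Yes — required.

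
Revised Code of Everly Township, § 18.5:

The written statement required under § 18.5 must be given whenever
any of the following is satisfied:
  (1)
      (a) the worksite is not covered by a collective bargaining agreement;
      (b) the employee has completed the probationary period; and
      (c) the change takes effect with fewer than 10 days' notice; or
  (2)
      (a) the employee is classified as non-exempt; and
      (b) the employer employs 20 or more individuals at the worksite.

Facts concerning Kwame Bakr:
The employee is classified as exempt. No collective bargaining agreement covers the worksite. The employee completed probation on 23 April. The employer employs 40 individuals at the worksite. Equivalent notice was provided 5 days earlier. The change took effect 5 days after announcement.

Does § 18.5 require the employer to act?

(a) no CBA — holds.
(b) past probation — satisfied.
(c) < 10 days' notice — holds.
(1) = T AND T AND T = true.
(a) non-exempt — fails.
(b) ≥ 20 at site — met.
So (2) is not satisfied (F AND T).
So Overall is satisfied (T OR F).

Yes — required.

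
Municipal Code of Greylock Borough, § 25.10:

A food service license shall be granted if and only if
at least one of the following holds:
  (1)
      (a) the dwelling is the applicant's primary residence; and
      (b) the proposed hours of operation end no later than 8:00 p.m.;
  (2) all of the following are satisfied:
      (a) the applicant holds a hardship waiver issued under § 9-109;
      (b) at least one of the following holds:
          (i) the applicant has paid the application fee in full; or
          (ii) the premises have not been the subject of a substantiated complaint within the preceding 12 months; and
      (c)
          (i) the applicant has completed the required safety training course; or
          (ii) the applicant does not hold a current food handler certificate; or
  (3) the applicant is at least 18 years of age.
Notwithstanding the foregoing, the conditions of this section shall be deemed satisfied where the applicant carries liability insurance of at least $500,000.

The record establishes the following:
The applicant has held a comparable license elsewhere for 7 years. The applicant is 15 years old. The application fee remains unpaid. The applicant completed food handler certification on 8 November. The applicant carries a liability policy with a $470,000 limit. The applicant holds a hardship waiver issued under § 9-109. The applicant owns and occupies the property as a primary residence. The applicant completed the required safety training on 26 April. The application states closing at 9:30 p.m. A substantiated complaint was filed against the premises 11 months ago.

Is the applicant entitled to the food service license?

No — denied.

(a) primary residence — met.
(b) closes by 8 p.m. — not satisfied.
(1) = T AND F = false.
(a) hardship waiver — satisfied.
(i) fee paid — not satisfied.
(ii) no complaint in 12 mo. — not satisfied.
(b) = F OR F = false.
(i) safety training — holds.
(ii) not (food handler cert.) — not satisfied.
(c): T OR F → true.
(2): T AND F AND T → false.
(3) age ≥ 18 — not met.
Overall: F OR F OR F → false.
Exception (insurance ≥ $500,000) — not satisfied.
Result: main false OR exception false → false.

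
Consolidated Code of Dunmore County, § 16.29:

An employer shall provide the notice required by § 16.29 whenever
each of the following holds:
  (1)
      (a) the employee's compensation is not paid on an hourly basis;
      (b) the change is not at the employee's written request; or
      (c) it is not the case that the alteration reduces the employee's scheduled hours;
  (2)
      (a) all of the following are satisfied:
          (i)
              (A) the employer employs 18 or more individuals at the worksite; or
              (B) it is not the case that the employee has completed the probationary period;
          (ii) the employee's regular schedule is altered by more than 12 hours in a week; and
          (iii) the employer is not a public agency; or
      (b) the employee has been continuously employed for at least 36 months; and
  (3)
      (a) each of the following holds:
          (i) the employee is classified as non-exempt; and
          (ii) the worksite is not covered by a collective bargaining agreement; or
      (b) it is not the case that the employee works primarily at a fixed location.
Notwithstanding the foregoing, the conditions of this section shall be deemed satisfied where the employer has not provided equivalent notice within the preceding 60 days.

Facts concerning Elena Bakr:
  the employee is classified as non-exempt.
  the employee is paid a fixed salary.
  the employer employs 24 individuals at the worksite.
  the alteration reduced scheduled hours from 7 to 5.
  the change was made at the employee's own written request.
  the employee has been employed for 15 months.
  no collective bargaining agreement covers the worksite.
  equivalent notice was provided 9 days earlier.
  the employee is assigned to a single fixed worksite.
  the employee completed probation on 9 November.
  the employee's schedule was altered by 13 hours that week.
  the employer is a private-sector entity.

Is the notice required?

(a) not (hourly-paid) — satisfied.
(b) not employee-requested — not met.
(c) not (hours reduced) — fails.
(1) = T OR F OR F = true.
(A) ≥ 18 at site — met.
(B) not (past probation) — not satisfied.
(i): T OR F → true.
(ii) schedule shift > 12h — met.
(iii) not (public agency) — met.
(a): T AND T AND T → true.
(b) tenure ≥ 36 mo. — not met.
So (2) is satisfied (T OR F).
(i) non-exempt — holds.
(ii) no CBA — holds.
(a): T AND T → true.
(b) not (fixed location) — not satisfied.
(3): T OR F → true.
Overall = T AND T AND T = true.
Exception (no recent notice) — not satisfied.
Result: main true OR exception false → true.

Yes — required.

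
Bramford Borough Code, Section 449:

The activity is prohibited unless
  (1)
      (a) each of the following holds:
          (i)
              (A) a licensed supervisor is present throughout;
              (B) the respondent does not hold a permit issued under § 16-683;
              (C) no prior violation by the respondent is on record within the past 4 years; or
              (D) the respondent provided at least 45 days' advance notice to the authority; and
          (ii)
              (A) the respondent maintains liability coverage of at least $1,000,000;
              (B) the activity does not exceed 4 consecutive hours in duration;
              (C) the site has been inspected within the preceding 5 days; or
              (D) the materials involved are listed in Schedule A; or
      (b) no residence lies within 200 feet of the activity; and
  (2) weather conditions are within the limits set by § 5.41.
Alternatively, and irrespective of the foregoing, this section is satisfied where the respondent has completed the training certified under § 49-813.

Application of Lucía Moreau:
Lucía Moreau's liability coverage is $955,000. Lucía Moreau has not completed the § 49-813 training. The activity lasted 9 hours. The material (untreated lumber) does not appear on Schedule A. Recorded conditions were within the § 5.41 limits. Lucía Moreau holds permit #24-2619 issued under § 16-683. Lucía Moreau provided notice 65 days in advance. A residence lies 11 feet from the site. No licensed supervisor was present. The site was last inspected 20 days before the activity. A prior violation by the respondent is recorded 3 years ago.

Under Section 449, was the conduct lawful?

(A) supervisor present — fails.
(B) not (holds permit) — fails.
(C) no prior violation — not satisfied.
(D) ≥45 days' notice — holds.
(i): F OR F OR F OR T → true.
(A) coverage ≥ $1,000,000 — fails.
(B) ≤ 4 hrs duration — fails.
(C) site inspected — not met.
(D) Schedule A material — not met.
So (ii) is not satisfied (F OR F OR F OR F).
(a) = T AND F = false.
(b) no residence in 200 ft — fails.
(1): F OR F → false.
(2) weather ok — holds.
Overall = F AND T = false.
Exception (training certified) — not satisfied.
Result: main false OR exception false → false.

No — unlawful.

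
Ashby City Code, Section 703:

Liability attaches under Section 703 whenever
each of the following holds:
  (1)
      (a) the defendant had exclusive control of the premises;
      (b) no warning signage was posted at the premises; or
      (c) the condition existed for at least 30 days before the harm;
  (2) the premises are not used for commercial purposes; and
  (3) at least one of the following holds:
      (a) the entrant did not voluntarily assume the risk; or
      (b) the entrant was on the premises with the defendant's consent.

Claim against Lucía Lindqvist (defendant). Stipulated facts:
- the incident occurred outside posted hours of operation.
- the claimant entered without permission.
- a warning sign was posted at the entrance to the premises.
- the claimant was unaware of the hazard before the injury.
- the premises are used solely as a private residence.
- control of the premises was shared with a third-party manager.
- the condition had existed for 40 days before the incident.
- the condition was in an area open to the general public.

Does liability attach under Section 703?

(a) exclusive control — not met.
(b) no signage posted — fails.
(c) condition ≥30 days old — satisfied.
So (1) is satisfied (F OR F OR T).
(2) not (commercial use) — met.
(a) no assumed risk — satisfied.
(b) consent to enter — not met.
(3) = T OR F = true.
Overall = T AND T AND T = true.

Yes — liable.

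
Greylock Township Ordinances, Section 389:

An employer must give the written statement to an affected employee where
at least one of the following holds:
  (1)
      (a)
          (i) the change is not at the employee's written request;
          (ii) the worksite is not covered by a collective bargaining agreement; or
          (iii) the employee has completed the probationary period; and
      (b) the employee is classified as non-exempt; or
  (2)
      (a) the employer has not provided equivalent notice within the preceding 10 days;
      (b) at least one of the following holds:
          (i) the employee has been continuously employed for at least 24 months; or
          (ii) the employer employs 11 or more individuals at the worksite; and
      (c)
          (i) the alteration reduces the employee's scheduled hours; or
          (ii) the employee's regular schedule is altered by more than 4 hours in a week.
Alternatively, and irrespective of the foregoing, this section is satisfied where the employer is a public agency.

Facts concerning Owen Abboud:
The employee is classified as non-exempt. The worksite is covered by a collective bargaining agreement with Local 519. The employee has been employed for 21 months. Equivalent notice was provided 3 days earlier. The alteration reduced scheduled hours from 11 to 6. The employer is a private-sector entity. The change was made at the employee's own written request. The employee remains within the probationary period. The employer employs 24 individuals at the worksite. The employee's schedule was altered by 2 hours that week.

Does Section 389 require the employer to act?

(i) not employee-requested — fails.
(ii) no CBA — fails.
(iii) past probation — not met.
(a): F OR F OR F → false.
(b) non-exempt — holds.
(1): F AND T → false.
(a) no recent notice — not satisfied.
(i) tenure ≥ 24 mo. — not satisfied.
(ii) ≥ 11 at site — met.
(b): F OR T → true.
(i) hours reduced — met.
(ii) schedule shift > 4h — not met.
(c): T OR F → true.
(2) = F AND T AND T = false.
So Overall is not satisfied (F OR F).
Exception (public agency) — not satisfied.
Result: main false OR exception false → false.

No — not required.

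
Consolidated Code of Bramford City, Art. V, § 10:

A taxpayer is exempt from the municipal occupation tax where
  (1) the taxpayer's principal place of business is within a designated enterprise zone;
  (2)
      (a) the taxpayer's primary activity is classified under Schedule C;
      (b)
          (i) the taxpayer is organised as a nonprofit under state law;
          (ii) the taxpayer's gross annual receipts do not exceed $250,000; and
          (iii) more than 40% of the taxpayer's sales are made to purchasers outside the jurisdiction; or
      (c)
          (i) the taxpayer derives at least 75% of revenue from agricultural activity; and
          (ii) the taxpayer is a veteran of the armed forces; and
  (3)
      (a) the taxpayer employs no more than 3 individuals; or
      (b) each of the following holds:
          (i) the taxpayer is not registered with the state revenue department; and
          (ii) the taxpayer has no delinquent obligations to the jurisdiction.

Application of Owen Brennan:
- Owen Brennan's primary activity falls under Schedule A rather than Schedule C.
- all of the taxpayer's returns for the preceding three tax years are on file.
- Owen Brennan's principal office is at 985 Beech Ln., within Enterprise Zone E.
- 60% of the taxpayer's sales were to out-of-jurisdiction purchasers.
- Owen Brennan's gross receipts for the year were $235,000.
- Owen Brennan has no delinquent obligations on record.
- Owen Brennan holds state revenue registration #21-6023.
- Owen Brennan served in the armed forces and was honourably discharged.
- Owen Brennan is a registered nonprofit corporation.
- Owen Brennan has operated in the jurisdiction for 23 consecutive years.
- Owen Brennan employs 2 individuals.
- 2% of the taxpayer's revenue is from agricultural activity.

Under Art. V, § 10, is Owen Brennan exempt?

Yes — exempt.

(1) in enterprise zone — satisfied.
(a) Schedule C activity — fails.
(i) nonprofit — satisfied.
(ii) receipts ≤ $250,000 — met.
(iii) >40% out-of-jur. sales — met.
(b) = T AND T AND T = true.
(i) ≥75% agricultural — not satisfied.
(ii) veteran — satisfied.
So (c) is not satisfied (F AND T).
(2): F OR T OR F → true.
(a) ≤ 3 employees — met.
(i) not (state-registered) — not satisfied.
(ii) no delinquency — holds.
(b): F AND T → false.
So (3) is satisfied (T OR F).
So Overall is satisfied (T AND T AND T).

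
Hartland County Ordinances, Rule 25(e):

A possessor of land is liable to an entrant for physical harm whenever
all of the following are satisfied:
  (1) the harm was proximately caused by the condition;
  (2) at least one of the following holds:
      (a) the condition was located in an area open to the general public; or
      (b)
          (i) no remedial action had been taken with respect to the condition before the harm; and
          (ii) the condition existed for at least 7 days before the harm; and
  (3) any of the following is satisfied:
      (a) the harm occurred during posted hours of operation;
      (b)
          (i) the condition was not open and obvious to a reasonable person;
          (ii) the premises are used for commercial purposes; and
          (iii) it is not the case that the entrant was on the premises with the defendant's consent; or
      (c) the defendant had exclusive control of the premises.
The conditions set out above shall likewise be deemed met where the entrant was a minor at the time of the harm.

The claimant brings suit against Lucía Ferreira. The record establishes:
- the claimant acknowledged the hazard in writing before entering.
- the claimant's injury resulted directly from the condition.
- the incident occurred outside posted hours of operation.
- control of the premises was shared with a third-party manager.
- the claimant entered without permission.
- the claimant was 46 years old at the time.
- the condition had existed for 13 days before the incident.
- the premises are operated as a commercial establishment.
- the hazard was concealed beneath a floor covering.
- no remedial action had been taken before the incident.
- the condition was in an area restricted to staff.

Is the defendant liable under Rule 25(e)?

(1) proximate cause — met.
(a) public area — fails.
(i) no remedial action — holds.
(ii) condition ≥7 days old — holds.
(b): T AND T → true.
So (2) is satisfied (F OR T).
(a) during posted hours — not satisfied.
(i) not open/obvious — holds.
(ii) commercial use — holds.
(iii) not (consent to enter) — holds.
(b): T AND T AND T → true.
(c) exclusive control — fails.
So (3) is satisfied (F OR T OR F).
Overall = T AND T AND T = true.
Exception (entrant a minor) — not satisfied.
Result: main true OR exception false → true.

Yes — liable.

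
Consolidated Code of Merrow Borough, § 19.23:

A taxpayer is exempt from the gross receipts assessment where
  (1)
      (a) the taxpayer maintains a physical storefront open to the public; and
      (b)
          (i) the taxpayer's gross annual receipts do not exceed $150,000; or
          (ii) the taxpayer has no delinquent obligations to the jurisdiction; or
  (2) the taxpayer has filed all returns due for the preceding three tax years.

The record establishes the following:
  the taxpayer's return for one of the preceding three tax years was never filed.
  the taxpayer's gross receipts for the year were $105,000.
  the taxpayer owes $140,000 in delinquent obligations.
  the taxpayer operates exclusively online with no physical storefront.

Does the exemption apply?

(a) has storefront — not satisfied.
(i) receipts ≤ $150,000 — holds.
(ii) no delinquency — not met.
(b): T OR F → true.
(1) = F AND T = false.
(2) returns current — fails.
Overall = F OR F = false.

No — not exempt.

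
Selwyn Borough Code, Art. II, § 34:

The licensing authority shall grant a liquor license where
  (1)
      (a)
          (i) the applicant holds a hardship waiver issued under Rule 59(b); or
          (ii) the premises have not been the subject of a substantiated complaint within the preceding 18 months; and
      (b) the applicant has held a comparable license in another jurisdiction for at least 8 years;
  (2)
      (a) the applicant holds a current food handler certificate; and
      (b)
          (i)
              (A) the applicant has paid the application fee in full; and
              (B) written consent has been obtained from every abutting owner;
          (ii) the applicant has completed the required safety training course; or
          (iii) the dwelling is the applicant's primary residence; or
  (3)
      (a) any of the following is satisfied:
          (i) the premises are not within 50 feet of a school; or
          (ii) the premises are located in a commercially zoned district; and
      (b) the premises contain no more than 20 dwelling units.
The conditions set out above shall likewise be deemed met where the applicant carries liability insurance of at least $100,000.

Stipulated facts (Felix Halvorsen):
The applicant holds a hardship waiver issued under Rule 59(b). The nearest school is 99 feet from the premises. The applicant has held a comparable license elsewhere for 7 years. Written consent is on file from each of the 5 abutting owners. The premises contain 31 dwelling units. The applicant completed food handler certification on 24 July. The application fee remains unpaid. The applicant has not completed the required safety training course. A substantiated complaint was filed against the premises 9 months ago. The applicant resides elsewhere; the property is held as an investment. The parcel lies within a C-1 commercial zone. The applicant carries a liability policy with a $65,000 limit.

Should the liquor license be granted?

(i) hardship waiver — holds.
(ii) no complaint in 18 mo. — fails.
(a) = T OR F = true.
(b) prior license ≥ 8 yr — not satisfied.
So (1) is not satisfied (T AND F).
(a) food handler cert. — met.
(A) fee paid — not met.
(B) all abutters consent — met.
(i) = F AND T = false.
(ii) safety training — not satisfied.
(iii) primary residence — not satisfied.
(b) = F OR F OR F = false.
So (2) is not satisfied (T AND F).
(i) ≥50 ft from school — holds.
(ii) commercially zoned — satisfied.
(a): T OR T → true.
(b) ≤ 20 units — not satisfied.
So (3) is not satisfied (T AND F).
Overall: F OR F OR F → false.
Exception (insurance ≥ $100,000) — not satisfied.
Result: main false OR exception false → false.

No — denied.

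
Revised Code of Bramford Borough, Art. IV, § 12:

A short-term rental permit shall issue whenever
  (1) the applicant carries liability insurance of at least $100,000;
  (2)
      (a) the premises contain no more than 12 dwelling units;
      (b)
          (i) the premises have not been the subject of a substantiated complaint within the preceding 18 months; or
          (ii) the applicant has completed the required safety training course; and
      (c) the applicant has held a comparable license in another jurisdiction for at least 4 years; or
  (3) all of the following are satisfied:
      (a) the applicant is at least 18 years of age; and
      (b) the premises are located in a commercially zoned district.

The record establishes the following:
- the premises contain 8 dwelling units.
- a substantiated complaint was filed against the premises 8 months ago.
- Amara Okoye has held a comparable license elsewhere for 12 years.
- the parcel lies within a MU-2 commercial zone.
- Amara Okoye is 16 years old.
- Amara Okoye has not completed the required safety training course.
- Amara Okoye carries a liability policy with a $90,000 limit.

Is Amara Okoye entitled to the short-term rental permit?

(1) insurance ≥ $100,000 — fails.
(a) ≤ 12 units — holds.
(i) no complaint in 18 mo. — fails.
(ii) safety training — not met.
So (b) is not satisfied (F OR F).
(c) prior license ≥ 4 yr — holds.
(2) = T AND F AND T = false.
(a) age ≥ 18 — fails.
(b) commercially zoned — met.
So (3) is not satisfied (F AND T).
Overall = F OR F OR F = false.

No — denied.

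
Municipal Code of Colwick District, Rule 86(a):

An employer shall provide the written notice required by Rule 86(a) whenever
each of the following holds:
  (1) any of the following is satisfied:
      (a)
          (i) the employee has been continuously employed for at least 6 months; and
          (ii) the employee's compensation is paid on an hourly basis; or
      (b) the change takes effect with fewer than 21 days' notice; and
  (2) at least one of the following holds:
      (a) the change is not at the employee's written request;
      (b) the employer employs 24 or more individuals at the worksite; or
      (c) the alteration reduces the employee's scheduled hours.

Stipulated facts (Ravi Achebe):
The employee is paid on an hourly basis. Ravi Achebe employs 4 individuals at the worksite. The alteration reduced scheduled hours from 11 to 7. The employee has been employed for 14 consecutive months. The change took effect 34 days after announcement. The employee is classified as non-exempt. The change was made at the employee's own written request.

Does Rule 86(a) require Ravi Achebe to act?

Yes — required.

(i) tenure ≥ 6 mo. — holds.
(ii) hourly-paid — met.
(a): T AND T → true.
(b) < 21 days' notice — not met.
(1): T OR F → true.
(a) not employee-requested — fails.
(b) ≥ 24 at site — not satisfied.
(c) hours reduced — satisfied.
(2): F OR F OR T → true.
Overall: T AND T → true.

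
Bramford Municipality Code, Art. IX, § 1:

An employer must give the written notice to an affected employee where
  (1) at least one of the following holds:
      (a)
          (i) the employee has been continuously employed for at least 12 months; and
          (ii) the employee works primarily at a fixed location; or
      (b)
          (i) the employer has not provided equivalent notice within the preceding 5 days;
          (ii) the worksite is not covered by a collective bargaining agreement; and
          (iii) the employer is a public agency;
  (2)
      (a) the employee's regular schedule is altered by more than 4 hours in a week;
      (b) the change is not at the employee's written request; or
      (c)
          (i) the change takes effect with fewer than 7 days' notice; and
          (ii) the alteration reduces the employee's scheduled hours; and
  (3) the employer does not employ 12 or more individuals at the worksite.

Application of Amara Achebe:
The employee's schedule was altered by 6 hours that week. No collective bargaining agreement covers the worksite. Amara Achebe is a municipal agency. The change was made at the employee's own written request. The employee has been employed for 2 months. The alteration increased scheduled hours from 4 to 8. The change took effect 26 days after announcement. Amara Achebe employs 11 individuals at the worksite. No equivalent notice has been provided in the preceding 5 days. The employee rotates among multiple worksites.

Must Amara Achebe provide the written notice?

Yes — required.

(i) tenure ≥ 12 mo. — not met.
(ii) fixed location — fails.
So (a) is not satisfied (F AND F).
(i) no recent notice — met.
(ii) no CBA — satisfied.
(iii) public agency — holds.
(b) = T AND T AND T = true.
So (1) is satisfied (F OR T).
(a) schedule shift > 4h — holds.
(b) not employee-requested — fails.
(i) < 7 days' notice — fails.
(ii) hours reduced — fails.
So (c) is not satisfied (F AND F).
(2): T OR F OR F → true.
(3) not (≥ 12 at site) — holds.
Overall: T AND T AND T → true.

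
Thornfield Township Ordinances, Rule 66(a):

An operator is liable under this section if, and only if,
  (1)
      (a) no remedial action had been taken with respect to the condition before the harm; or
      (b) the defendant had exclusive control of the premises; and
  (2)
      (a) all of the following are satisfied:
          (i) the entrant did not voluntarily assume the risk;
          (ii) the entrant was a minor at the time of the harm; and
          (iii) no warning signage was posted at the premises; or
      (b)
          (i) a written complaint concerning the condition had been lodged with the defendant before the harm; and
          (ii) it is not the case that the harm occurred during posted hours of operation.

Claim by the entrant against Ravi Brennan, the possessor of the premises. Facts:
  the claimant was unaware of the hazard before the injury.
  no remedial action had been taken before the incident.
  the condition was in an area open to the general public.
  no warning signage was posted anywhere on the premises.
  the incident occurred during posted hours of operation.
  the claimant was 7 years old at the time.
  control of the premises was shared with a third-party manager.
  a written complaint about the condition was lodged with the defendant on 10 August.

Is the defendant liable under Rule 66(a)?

Yes — liable.

(a) no remedial action — holds.
(b) exclusive control — not met.
So (1) is satisfied (T OR F).
(i) no assumed risk — holds.
(ii) entrant a minor — holds.
(iii) no signage posted — satisfied.
(a): T AND T AND T → true.
(i) complaint lodged — met.
(ii) not (during posted hours) — not satisfied.
(b) = T AND F = false.
(2): T OR F → true.
Overall: T AND T → true.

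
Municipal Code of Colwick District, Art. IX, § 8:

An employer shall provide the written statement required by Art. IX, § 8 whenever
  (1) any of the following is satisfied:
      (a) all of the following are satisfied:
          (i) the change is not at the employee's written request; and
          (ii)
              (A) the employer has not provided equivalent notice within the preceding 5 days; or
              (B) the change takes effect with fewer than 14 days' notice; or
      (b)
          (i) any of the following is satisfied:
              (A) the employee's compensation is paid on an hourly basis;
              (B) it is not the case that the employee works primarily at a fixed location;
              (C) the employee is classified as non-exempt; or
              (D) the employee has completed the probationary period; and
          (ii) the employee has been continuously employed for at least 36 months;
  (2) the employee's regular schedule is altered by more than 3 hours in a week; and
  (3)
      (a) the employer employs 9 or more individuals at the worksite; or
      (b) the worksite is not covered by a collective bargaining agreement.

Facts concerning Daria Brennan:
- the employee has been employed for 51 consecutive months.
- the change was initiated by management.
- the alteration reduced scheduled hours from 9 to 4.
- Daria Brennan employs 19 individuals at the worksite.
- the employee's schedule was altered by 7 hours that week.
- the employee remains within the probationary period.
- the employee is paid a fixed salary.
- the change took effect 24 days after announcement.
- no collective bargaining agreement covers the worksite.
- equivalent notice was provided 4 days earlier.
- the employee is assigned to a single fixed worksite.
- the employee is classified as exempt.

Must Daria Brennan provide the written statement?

(i) not employee-requested — met.
(A) no recent notice — not met.
(B) < 14 days' notice — not met.
(ii) = F OR F = false.
So (a) is not satisfied (T AND F).
(A) hourly-paid — fails.
(B) not (fixed location) — not met.
(C) non-exempt — not met.
(D) past probation — not met.
(i) = F OR F OR F OR F = false.
(ii) tenure ≥ 36 mo. — holds.
So (b) is not satisfied (F AND T).
(1) = F OR F = false.
(2) schedule shift > 3h — met.
(a) ≥ 9 at site — satisfied.
(b) no CBA — satisfied.
So (3) is satisfied (T OR T).
Overall = F AND T AND T = false.

No — not required.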